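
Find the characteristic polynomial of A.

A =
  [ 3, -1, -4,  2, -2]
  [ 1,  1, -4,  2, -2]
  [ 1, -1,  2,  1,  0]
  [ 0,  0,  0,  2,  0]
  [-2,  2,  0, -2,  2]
x^5 - 10*x^4 + 40*x^3 - 80*x^2 + 80*x - 32

Expanding det(x·I − A) (e.g. by cofactor expansion or by noting that A is similar to its Jordan form J, which has the same characteristic polynomial as A) gives
  χ_A(x) = x^5 - 10*x^4 + 40*x^3 - 80*x^2 + 80*x - 32
which factors as (x - 2)^5. The eigenvalues (with algebraic multiplicities) are λ = 2 with multiplicity 5.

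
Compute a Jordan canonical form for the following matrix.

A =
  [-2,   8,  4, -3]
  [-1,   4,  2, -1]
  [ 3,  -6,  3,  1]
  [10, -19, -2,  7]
J_3(3) ⊕ J_1(3)

The characteristic polynomial is
  det(x·I − A) = x^4 - 12*x^3 + 54*x^2 - 108*x + 81 = (x - 3)^4

Eigenvalues and multiplicities (the geometric multiplicity of λ is n − rank(A − λI), which equals the number of Jordan blocks for λ):
  λ = 3: algebraic multiplicity = 4, geometric multiplicity = 2

Determining the block sizes for each eigenvalue:
  λ = 3: with am = 4 and gm = 2, the partition is not yet determined (e.g. several partitions of 4 into 2 parts exist). Let N = A − (3)·I. Computing rank(N^1) = 2, rank(N^2) = 1, rank(N^3) = 0; the number of blocks of size ≥ j is rank(N^{j−1}) − rank(N^j), giving [2, 1, 1]. So we have 1 block(s) of size 3, 1 block(s) of size 1 → block sizes [3, 1]

Assembling the blocks gives a Jordan form
J =
  [3, 1, 0, 0]
  [0, 3, 1, 0]
  [0, 0, 3, 0]
  [0, 0, 0, 3]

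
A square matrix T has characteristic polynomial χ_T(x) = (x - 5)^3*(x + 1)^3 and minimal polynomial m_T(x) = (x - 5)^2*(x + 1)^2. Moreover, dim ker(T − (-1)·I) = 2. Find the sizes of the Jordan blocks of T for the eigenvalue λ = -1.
Block sizes for λ = -1: [2, 1]

Step 1 — from the characteristic polynomial, algebraic multiplicity of λ = -1 is 3. From dim ker(T − (-1)·I) = 2, there are exactly 2 Jordan blocks for λ = -1.
Step 2 — from the minimal polynomial, the factor (x + 1)^2 tells us the largest block for λ = -1 has size 2.
Step 3 — with total size 3, 2 blocks, and largest block 2, the block sizes (in nonincreasing order) are [2, 1].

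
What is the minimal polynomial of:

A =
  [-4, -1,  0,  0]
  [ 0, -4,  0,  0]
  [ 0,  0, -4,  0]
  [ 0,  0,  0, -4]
x^2 + 8*x + 16

The characteristic polynomial is χ_A(x) = (x + 4)^4, so the eigenvalues are known. The minimal polynomial is
  m_A(x) = Π_λ (x − λ)^{k_λ}
where k_λ is the size of the *largest* Jordan block for λ (equivalently, the smallest k with (A − λI)^k v = 0 for every generalised eigenvector v of λ).

  λ = -4: largest Jordan block has size 2, contributing (x + 4)^2

So m_A(x) = (x + 4)^2 = x^2 + 8*x + 16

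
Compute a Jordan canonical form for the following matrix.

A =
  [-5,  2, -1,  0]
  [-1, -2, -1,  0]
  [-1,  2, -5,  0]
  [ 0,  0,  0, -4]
J_2(-4) ⊕ J_1(-4) ⊕ J_1(-4)

The characteristic polynomial is
  det(x·I − A) = x^4 + 16*x^3 + 96*x^2 + 256*x + 256 = (x + 4)^4

Eigenvalues and multiplicities (the geometric multiplicity of λ is n − rank(A − λI), which equals the number of Jordan blocks for λ):
  λ = -4: algebraic multiplicity = 4, geometric multiplicity = 3

Determining the block sizes for each eigenvalue:
  λ = -4: 3 blocks summing to 4 forces exactly one block of size 2 and the rest size 1 → block sizes [2, 1, 1]

Assembling the blocks gives a Jordan form
J =
  [-4,  1,  0,  0]
  [ 0, -4,  0,  0]
  [ 0,  0, -4,  0]
  [ 0,  0,  0, -4]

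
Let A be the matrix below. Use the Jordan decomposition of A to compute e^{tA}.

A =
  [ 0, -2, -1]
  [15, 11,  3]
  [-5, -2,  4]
e^{tA} =
  [-5*t*exp(5*t) + exp(5*t), -2*t*exp(5*t), -t*exp(5*t)]
  [15*t*exp(5*t), 6*t*exp(5*t) + exp(5*t), 3*t*exp(5*t)]
  [-5*t*exp(5*t), -2*t*exp(5*t), -t*exp(5*t) + exp(5*t)]

Strategy: write A = P · J · P⁻¹ where J is a Jordan canonical form, so e^{tA} = P · e^{tJ} · P⁻¹, and e^{tJ} can be computed block-by-block.

A has Jordan form
J =
  [5, 1, 0]
  [0, 5, 0]
  [0, 0, 5]
(up to reordering of blocks).

Per-block formulas:
  For a 2×2 Jordan block J_2(5): exp(t · J_2(5)) = e^(5t)·(I + t·N), where N is the 2×2 nilpotent shift.
  For a 1×1 block at λ = 5: exp(t · [5]) = [e^(5t)].

After assembling e^{tJ} and conjugating by P, we get:

e^{tA} =
  [-5*t*exp(5*t) + exp(5*t), -2*t*exp(5*t), -t*exp(5*t)]
  [15*t*exp(5*t), 6*t*exp(5*t) + exp(5*t), 3*t*exp(5*t)]
  [-5*t*exp(5*t), -2*t*exp(5*t), -t*exp(5*t) + exp(5*t)]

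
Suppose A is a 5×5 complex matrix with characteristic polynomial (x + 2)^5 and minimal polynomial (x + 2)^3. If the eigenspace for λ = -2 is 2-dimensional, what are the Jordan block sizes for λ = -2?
Block sizes for λ = -2: [3, 2]

Step 1 — from the characteristic polynomial, algebraic multiplicity of λ = -2 is 5. From dim ker(A − (-2)·I) = 2, there are exactly 2 Jordan blocks for λ = -2.
Step 2 — from the minimal polynomial, the factor (x + 2)^3 tells us the largest block for λ = -2 has size 3.
Step 3 — with total size 5, 2 blocks, and largest block 3, the block sizes (in nonincreasing order) are [3, 2].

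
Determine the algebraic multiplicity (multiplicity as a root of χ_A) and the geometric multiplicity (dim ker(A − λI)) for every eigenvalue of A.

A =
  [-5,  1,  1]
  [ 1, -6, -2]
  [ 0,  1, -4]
λ = -5: alg = 3, geom = 1

Step 1 — factor the characteristic polynomial to read off the algebraic multiplicities:
  χ_A(x) = (x + 5)^3

Step 2 — compute geometric multiplicities via the rank-nullity identity g(λ) = n − rank(A − λI):
  rank(A − (-5)·I) = 2, so dim ker(A − (-5)·I) = n − 2 = 1

Summary:
  λ = -5: algebraic multiplicity = 3, geometric multiplicity = 1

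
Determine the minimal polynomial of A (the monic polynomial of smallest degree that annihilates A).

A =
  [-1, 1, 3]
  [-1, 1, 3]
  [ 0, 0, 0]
x^2

The characteristic polynomial is χ_A(x) = x^3, so the eigenvalues are known. The minimal polynomial is
  m_A(x) = Π_λ (x − λ)^{k_λ}
where k_λ is the size of the *largest* Jordan block for λ (equivalently, the smallest k with (A − λI)^k v = 0 for every generalised eigenvector v of λ).

  λ = 0: largest Jordan block has size 2, contributing (x − 0)^2

So m_A(x) = x^2 = x^2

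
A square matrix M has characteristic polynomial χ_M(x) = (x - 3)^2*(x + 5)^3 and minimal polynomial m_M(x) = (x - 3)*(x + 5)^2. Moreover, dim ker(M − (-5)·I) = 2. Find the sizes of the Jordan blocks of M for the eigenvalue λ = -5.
Block sizes for λ = -5: [2, 1]

Step 1 — from the characteristic polynomial, algebraic multiplicity of λ = -5 is 3. From dim ker(M − (-5)·I) = 2, there are exactly 2 Jordan blocks for λ = -5.
Step 2 — from the minimal polynomial, the factor (x + 5)^2 tells us the largest block for λ = -5 has size 2.
Step 3 — with total size 3, 2 blocks, and largest block 2, the block sizes (in nonincreasing order) are [2, 1].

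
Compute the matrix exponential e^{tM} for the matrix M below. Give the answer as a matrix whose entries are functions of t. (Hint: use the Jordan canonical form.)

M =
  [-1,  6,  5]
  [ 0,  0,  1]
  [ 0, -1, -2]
e^{tM} =
  [exp(-t), t^2*exp(-t)/2 + 6*t*exp(-t), t^2*exp(-t)/2 + 5*t*exp(-t)]
  [0, t*exp(-t) + exp(-t), t*exp(-t)]
  [0, -t*exp(-t), -t*exp(-t) + exp(-t)]

Strategy: write M = P · J · P⁻¹ where J is a Jordan canonical form, so e^{tM} = P · e^{tJ} · P⁻¹, and e^{tJ} can be computed block-by-block.

M has Jordan form
J =
  [-1,  1,  0]
  [ 0, -1,  1]
  [ 0,  0, -1]
(up to reordering of blocks).

Per-block formulas:
  For a 3×3 Jordan block J_3(-1): exp(t · J_3(-1)) = e^(-1t)·(I + t·N + (t^2/2)·N^2), where N is the 3×3 nilpotent shift.

After assembling e^{tJ} and conjugating by P, we get:

e^{tM} =
  [exp(-t), t^2*exp(-t)/2 + 6*t*exp(-t), t^2*exp(-t)/2 + 5*t*exp(-t)]
  [0, t*exp(-t) + exp(-t), t*exp(-t)]
  [0, -t*exp(-t), -t*exp(-t) + exp(-t)]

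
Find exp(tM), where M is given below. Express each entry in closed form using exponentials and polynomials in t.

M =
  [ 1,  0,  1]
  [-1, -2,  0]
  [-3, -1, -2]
e^{tM} =
  [t^2*exp(-t)/2 + 2*t*exp(-t) + exp(-t), -t^2*exp(-t)/2, t^2*exp(-t)/2 + t*exp(-t)]
  [-t^2*exp(-t)/2 - t*exp(-t), t^2*exp(-t)/2 - t*exp(-t) + exp(-t), -t^2*exp(-t)/2]
  [-t^2*exp(-t) - 3*t*exp(-t), t^2*exp(-t) - t*exp(-t), -t^2*exp(-t) - t*exp(-t) + exp(-t)]

Strategy: write M = P · J · P⁻¹ where J is a Jordan canonical form, so e^{tM} = P · e^{tJ} · P⁻¹, and e^{tJ} can be computed block-by-block.

M has Jordan form
J =
  [-1,  1,  0]
  [ 0, -1,  1]
  [ 0,  0, -1]
(up to reordering of blocks).

Per-block formulas:
  For a 3×3 Jordan block J_3(-1): exp(t · J_3(-1)) = e^(-1t)·(I + t·N + (t^2/2)·N^2), where N is the 3×3 nilpotent shift.

After assembling e^{tJ} and conjugating by P, we get:

e^{tM} =
  [t^2*exp(-t)/2 + 2*t*exp(-t) + exp(-t), -t^2*exp(-t)/2, t^2*exp(-t)/2 + t*exp(-t)]
  [-t^2*exp(-t)/2 - t*exp(-t), t^2*exp(-t)/2 - t*exp(-t) + exp(-t), -t^2*exp(-t)/2]
  [-t^2*exp(-t) - 3*t*exp(-t), t^2*exp(-t) - t*exp(-t), -t^2*exp(-t) - t*exp(-t) + exp(-t)]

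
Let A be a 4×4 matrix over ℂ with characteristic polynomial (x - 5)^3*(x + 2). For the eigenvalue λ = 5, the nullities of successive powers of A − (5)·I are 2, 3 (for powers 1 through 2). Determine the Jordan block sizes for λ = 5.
Block sizes for λ = 5: [2, 1]

From the dimensions of kernels of powers, the number of Jordan blocks of size at least j is d_j − d_{j−1} where d_j = dim ker(N^j) (with d_0 = 0). Computing the differences gives [2, 1].
The number of blocks of size exactly k is (#blocks of size ≥ k) − (#blocks of size ≥ k + 1), so the partition is: 1 block(s) of size 1, 1 block(s) of size 2.
In nonincreasing order the block sizes are [2, 1].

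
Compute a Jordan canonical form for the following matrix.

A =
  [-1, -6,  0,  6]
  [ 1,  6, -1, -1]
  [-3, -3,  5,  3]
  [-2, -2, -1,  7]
J_1(2) ⊕ J_2(5) ⊕ J_1(5)

The characteristic polynomial is
  det(x·I − A) = x^4 - 17*x^3 + 105*x^2 - 275*x + 250 = (x - 5)^3*(x - 2)

Eigenvalues and multiplicities (the geometric multiplicity of λ is n − rank(A − λI), which equals the number of Jordan blocks for λ):
  λ = 2: algebraic multiplicity = 1, geometric multiplicity = 1
  λ = 5: algebraic multiplicity = 3, geometric multiplicity = 2

Determining the block sizes for each eigenvalue:
  λ = 2: one block (gm = 1), so the single block has size am = 1 → block sizes [1]
  λ = 5: 2 blocks summing to 3 forces exactly one block of size 2 and the rest size 1 → block sizes [2, 1]

Assembling the blocks gives a Jordan form
J =
  [2, 0, 0, 0]
  [0, 5, 1, 0]
  [0, 0, 5, 0]
  [0, 0, 0, 5]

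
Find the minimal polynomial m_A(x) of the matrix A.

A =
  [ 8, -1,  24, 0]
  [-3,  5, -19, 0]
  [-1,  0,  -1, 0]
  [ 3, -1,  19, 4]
x^3 - 12*x^2 + 48*x - 64

The characteristic polynomial is χ_A(x) = (x - 4)^4, so the eigenvalues are known. The minimal polynomial is
  m_A(x) = Π_λ (x − λ)^{k_λ}
where k_λ is the size of the *largest* Jordan block for λ (equivalently, the smallest k with (A − λI)^k v = 0 for every generalised eigenvector v of λ).

  λ = 4: largest Jordan block has size 3, contributing (x − 4)^3

So m_A(x) = (x - 4)^3 = x^3 - 12*x^2 + 48*x - 64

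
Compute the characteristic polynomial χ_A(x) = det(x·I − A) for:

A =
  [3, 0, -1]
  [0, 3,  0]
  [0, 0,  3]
x^3 - 9*x^2 + 27*x - 27

Expanding det(x·I − A) (e.g. by cofactor expansion or by noting that A is similar to its Jordan form J, which has the same characteristic polynomial as A) gives
  χ_A(x) = x^3 - 9*x^2 + 27*x - 27
which factors as (x - 3)^3. The eigenvalues (with algebraic multiplicities) are λ = 3 with multiplicity 3.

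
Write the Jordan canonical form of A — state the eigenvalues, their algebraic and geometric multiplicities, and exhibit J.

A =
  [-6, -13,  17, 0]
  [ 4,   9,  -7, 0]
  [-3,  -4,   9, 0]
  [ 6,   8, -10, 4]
J_3(4) ⊕ J_1(4)

The characteristic polynomial is
  det(x·I − A) = x^4 - 16*x^3 + 96*x^2 - 256*x + 256 = (x - 4)^4

Eigenvalues and multiplicities (the geometric multiplicity of λ is n − rank(A − λI), which equals the number of Jordan blocks for λ):
  λ = 4: algebraic multiplicity = 4, geometric multiplicity = 2

Determining the block sizes for each eigenvalue:
  λ = 4: with am = 4 and gm = 2, the partition is not yet determined (e.g. several partitions of 4 into 2 parts exist). Let N = A − (4)·I. Computing rank(N^1) = 2, rank(N^2) = 1, rank(N^3) = 0; the number of blocks of size ≥ j is rank(N^{j−1}) − rank(N^j), giving [2, 1, 1]. So we have 1 block(s) of size 3, 1 block(s) of size 1 → block sizes [3, 1]

Assembling the blocks gives a Jordan form
J =
  [4, 1, 0, 0]
  [0, 4, 1, 0]
  [0, 0, 4, 0]
  [0, 0, 0, 4]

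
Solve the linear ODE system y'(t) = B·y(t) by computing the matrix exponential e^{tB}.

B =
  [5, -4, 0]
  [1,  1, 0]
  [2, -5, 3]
e^{tB} =
  [2*t*exp(3*t) + exp(3*t), -4*t*exp(3*t), 0]
  [t*exp(3*t), -2*t*exp(3*t) + exp(3*t), 0]
  [-t^2*exp(3*t)/2 + 2*t*exp(3*t), t^2*exp(3*t) - 5*t*exp(3*t), exp(3*t)]

Strategy: write B = P · J · P⁻¹ where J is a Jordan canonical form, so e^{tB} = P · e^{tJ} · P⁻¹, and e^{tJ} can be computed block-by-block.

B has Jordan form
J =
  [3, 1, 0]
  [0, 3, 1]
  [0, 0, 3]
(up to reordering of blocks).

Per-block formulas:
  For a 3×3 Jordan block J_3(3): exp(t · J_3(3)) = e^(3t)·(I + t·N + (t^2/2)·N^2), where N is the 3×3 nilpotent shift.

After assembling e^{tJ} and conjugating by P, we get:

e^{tB} =
  [2*t*exp(3*t) + exp(3*t), -4*t*exp(3*t), 0]
  [t*exp(3*t), -2*t*exp(3*t) + exp(3*t), 0]
  [-t^2*exp(3*t)/2 + 2*t*exp(3*t), t^2*exp(3*t) - 5*t*exp(3*t), exp(3*t)]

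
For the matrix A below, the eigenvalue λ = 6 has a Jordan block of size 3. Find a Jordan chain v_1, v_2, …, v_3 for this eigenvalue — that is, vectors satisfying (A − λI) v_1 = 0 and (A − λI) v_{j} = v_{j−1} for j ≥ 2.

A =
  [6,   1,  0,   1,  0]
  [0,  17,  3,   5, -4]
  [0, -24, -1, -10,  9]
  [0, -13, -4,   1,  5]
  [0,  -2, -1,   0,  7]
A Jordan chain for λ = 6 of length 3:
v_1 = (-2, -8, 16, 8, 0)ᵀ
v_2 = (1, 11, -24, -13, -2)ᵀ
v_3 = (0, 1, 0, 0, 0)ᵀ

Let N = A − (6)·I. We want v_3 with N^3 v_3 = 0 but N^2 v_3 ≠ 0; then v_{j-1} := N · v_j for j = 3, …, 2.

Pick v_3 = (0, 1, 0, 0, 0)ᵀ.
Then v_2 = N · v_3 = (1, 11, -24, -13, -2)ᵀ.
Then v_1 = N · v_2 = (-2, -8, 16, 8, 0)ᵀ.

Sanity check: (A − (6)·I) v_1 = (0, 0, 0, 0, 0)ᵀ = 0. ✓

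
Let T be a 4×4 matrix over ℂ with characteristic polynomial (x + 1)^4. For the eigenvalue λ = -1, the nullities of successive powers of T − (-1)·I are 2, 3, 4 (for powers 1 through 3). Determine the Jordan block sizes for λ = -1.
Block sizes for λ = -1: [3, 1]

From the dimensions of kernels of powers, the number of Jordan blocks of size at least j is d_j − d_{j−1} where d_j = dim ker(N^j) (with d_0 = 0). Computing the differences gives [2, 1, 1].
The number of blocks of size exactly k is (#blocks of size ≥ k) − (#blocks of size ≥ k + 1), so the partition is: 1 block(s) of size 1, 1 block(s) of size 3.
In nonincreasing order the block sizes are [3, 1].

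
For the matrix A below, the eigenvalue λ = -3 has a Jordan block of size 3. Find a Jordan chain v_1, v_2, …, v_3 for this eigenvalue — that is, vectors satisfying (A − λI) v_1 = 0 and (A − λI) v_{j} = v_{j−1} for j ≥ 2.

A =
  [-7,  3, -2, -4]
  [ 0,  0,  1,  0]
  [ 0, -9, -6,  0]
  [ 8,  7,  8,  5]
A Jordan chain for λ = -3 of length 3:
v_1 = (-3, 0, 0, 3)ᵀ
v_2 = (-7, -3, 9, 1)ᵀ
v_3 = (1, -1, 0, 0)ᵀ

Let N = A − (-3)·I. We want v_3 with N^3 v_3 = 0 but N^2 v_3 ≠ 0; then v_{j-1} := N · v_j for j = 3, …, 2.

Pick v_3 = (1, -1, 0, 0)ᵀ.
Then v_2 = N · v_3 = (-7, -3, 9, 1)ᵀ.
Then v_1 = N · v_2 = (-3, 0, 0, 3)ᵀ.

Sanity check: (A − (-3)·I) v_1 = (0, 0, 0, 0)ᵀ = 0. ✓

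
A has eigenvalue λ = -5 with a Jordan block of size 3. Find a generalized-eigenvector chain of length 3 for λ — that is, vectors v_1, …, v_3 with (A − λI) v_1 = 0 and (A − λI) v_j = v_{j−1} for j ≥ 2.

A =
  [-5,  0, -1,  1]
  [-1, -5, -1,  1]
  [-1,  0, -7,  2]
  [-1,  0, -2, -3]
A Jordan chain for λ = -5 of length 3:
v_1 = (0, 1, 1, 1)ᵀ
v_2 = (-1, -1, -2, -2)ᵀ
v_3 = (0, 0, 1, 0)ᵀ

Let N = A − (-5)·I. We want v_3 with N^3 v_3 = 0 but N^2 v_3 ≠ 0; then v_{j-1} := N · v_j for j = 3, …, 2.

Pick v_3 = (0, 0, 1, 0)ᵀ.
Then v_2 = N · v_3 = (-1, -1, -2, -2)ᵀ.
Then v_1 = N · v_2 = (0, 1, 1, 1)ᵀ.

Sanity check: (A − (-5)·I) v_1 = (0, 0, 0, 0)ᵀ = 0. ✓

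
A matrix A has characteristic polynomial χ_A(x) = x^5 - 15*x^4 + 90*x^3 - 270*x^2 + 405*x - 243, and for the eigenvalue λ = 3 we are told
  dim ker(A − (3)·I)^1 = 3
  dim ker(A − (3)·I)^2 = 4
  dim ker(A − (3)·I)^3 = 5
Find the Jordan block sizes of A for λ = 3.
Block sizes for λ = 3: [3, 1, 1]

From the dimensions of kernels of powers, the number of Jordan blocks of size at least j is d_j − d_{j−1} where d_j = dim ker(N^j) (with d_0 = 0). Computing the differences gives [3, 1, 1].
The number of blocks of size exactly k is (#blocks of size ≥ k) − (#blocks of size ≥ k + 1), so the partition is: 2 block(s) of size 1, 1 block(s) of size 3.
In nonincreasing order the block sizes are [3, 1, 1].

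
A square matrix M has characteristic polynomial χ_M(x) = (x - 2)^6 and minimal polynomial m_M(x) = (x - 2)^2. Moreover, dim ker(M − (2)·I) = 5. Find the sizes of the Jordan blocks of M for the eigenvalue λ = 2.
Block sizes for λ = 2: [2, 1, 1, 1, 1]

Step 1 — from the characteristic polynomial, algebraic multiplicity of λ = 2 is 6. From dim ker(M − (2)·I) = 5, there are exactly 5 Jordan blocks for λ = 2.
Step 2 — from the minimal polynomial, the factor (x − 2)^2 tells us the largest block for λ = 2 has size 2.
Step 3 — with total size 6, 5 blocks, and largest block 2, the block sizes (in nonincreasing order) are [2, 1, 1, 1, 1].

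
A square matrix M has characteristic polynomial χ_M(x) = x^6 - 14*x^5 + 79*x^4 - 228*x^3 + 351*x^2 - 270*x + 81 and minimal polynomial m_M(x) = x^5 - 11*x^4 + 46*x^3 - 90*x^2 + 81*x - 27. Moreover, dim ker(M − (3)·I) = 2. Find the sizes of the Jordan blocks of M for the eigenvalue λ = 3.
Block sizes for λ = 3: [3, 1]

Step 1 — from the characteristic polynomial, algebraic multiplicity of λ = 3 is 4. From dim ker(M − (3)·I) = 2, there are exactly 2 Jordan blocks for λ = 3.
Step 2 — from the minimal polynomial, the factor (x − 3)^3 tells us the largest block for λ = 3 has size 3.
Step 3 — with total size 4, 2 blocks, and largest block 3, the block sizes (in nonincreasing order) are [3, 1].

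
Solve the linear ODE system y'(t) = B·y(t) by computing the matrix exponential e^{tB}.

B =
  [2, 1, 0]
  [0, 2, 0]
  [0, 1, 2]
e^{tB} =
  [exp(2*t), t*exp(2*t), 0]
  [0, exp(2*t), 0]
  [0, t*exp(2*t), exp(2*t)]

Strategy: write B = P · J · P⁻¹ where J is a Jordan canonical form, so e^{tB} = P · e^{tJ} · P⁻¹, and e^{tJ} can be computed block-by-block.

B has Jordan form
J =
  [2, 1, 0]
  [0, 2, 0]
  [0, 0, 2]
(up to reordering of blocks).

Per-block formulas:
  For a 1×1 block at λ = 2: exp(t · [2]) = [e^(2t)].
  For a 2×2 Jordan block J_2(2): exp(t · J_2(2)) = e^(2t)·(I + t·N), where N is the 2×2 nilpotent shift.

After assembling e^{tJ} and conjugating by P, we get:

e^{tB} =
  [exp(2*t), t*exp(2*t), 0]
  [0, exp(2*t), 0]
  [0, t*exp(2*t), exp(2*t)]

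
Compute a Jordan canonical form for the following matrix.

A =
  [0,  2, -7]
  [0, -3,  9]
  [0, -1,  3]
J_3(0)

The characteristic polynomial is
  det(x·I − A) = x^3

Eigenvalues and multiplicities (the geometric multiplicity of λ is n − rank(A − λI), which equals the number of Jordan blocks for λ):
  λ = 0: algebraic multiplicity = 3, geometric multiplicity = 1

Determining the block sizes for each eigenvalue:
  λ = 0: one block (gm = 1), so the single block has size am = 3 → block sizes [3]

Assembling the blocks gives a Jordan form
J =
  [0, 1, 0]
  [0, 0, 1]
  [0, 0, 0]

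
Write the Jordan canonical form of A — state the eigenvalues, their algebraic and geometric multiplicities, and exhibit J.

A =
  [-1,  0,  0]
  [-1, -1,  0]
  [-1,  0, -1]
J_2(-1) ⊕ J_1(-1)

The characteristic polynomial is
  det(x·I − A) = x^3 + 3*x^2 + 3*x + 1 = (x + 1)^3

Eigenvalues and multiplicities (the geometric multiplicity of λ is n − rank(A − λI), which equals the number of Jordan blocks for λ):
  λ = -1: algebraic multiplicity = 3, geometric multiplicity = 2

Determining the block sizes for each eigenvalue:
  λ = -1: 2 blocks summing to 3 forces exactly one block of size 2 and the rest size 1 → block sizes [2, 1]

Assembling the blocks gives a Jordan form
J =
  [-1,  1,  0]
  [ 0, -1,  0]
  [ 0,  0, -1]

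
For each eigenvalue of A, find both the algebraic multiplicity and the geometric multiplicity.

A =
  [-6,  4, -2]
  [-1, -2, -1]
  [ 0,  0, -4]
λ = -4: alg = 3, geom = 2

Step 1 — factor the characteristic polynomial to read off the algebraic multiplicities:
  χ_A(x) = (x + 4)^3

Step 2 — compute geometric multiplicities via the rank-nullity identity g(λ) = n − rank(A − λI):
  rank(A − (-4)·I) = 1, so dim ker(A − (-4)·I) = n − 1 = 2

Summary:
  λ = -4: algebraic multiplicity = 3, geometric multiplicity = 2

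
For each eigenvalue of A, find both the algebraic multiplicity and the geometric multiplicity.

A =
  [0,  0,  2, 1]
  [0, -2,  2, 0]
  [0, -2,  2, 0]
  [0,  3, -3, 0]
λ = 0: alg = 4, geom = 2

Step 1 — factor the characteristic polynomial to read off the algebraic multiplicities:
  χ_A(x) = x^4

Step 2 — compute geometric multiplicities via the rank-nullity identity g(λ) = n − rank(A − λI):
  rank(A − (0)·I) = 2, so dim ker(A − (0)·I) = n − 2 = 2

Summary:
  λ = 0: algebraic multiplicity = 4, geometric multiplicity = 2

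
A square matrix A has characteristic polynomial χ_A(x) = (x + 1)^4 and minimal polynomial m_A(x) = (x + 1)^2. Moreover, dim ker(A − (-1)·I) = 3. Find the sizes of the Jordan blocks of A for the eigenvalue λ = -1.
Block sizes for λ = -1: [2, 1, 1]

Step 1 — from the characteristic polynomial, algebraic multiplicity of λ = -1 is 4. From dim ker(A − (-1)·I) = 3, there are exactly 3 Jordan blocks for λ = -1.
Step 2 — from the minimal polynomial, the factor (x + 1)^2 tells us the largest block for λ = -1 has size 2.
Step 3 — with total size 4, 3 blocks, and largest block 2, the block sizes (in nonincreasing order) are [2, 1, 1].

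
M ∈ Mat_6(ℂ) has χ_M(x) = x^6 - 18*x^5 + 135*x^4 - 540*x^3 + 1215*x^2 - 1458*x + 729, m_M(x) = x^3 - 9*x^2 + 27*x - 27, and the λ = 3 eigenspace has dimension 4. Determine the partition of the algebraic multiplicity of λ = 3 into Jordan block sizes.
Block sizes for λ = 3: [3, 1, 1, 1]

Step 1 — from the characteristic polynomial, algebraic multiplicity of λ = 3 is 6. From dim ker(M − (3)·I) = 4, there are exactly 4 Jordan blocks for λ = 3.
Step 2 — from the minimal polynomial, the factor (x − 3)^3 tells us the largest block for λ = 3 has size 3.
Step 3 — with total size 6, 4 blocks, and largest block 3, the block sizes (in nonincreasing order) are [3, 1, 1, 1].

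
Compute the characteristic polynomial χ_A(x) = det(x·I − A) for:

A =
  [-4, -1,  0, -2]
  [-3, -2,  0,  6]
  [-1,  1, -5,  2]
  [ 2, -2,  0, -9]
x^4 + 20*x^3 + 150*x^2 + 500*x + 625

Expanding det(x·I − A) (e.g. by cofactor expansion or by noting that A is similar to its Jordan form J, which has the same characteristic polynomial as A) gives
  χ_A(x) = x^4 + 20*x^3 + 150*x^2 + 500*x + 625
which factors as (x + 5)^4. The eigenvalues (with algebraic multiplicities) are λ = -5 with multiplicity 4.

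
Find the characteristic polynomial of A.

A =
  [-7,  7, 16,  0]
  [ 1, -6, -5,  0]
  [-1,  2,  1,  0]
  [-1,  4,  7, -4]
x^4 + 16*x^3 + 96*x^2 + 256*x + 256

Expanding det(x·I − A) (e.g. by cofactor expansion or by noting that A is similar to its Jordan form J, which has the same characteristic polynomial as A) gives
  χ_A(x) = x^4 + 16*x^3 + 96*x^2 + 256*x + 256
which factors as (x + 4)^4. The eigenvalues (with algebraic multiplicities) are λ = -4 with multiplicity 4.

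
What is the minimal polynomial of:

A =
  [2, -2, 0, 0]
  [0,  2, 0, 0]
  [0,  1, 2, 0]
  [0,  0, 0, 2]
x^2 - 4*x + 4

The characteristic polynomial is χ_A(x) = (x - 2)^4, so the eigenvalues are known. The minimal polynomial is
  m_A(x) = Π_λ (x − λ)^{k_λ}
where k_λ is the size of the *largest* Jordan block for λ (equivalently, the smallest k with (A − λI)^k v = 0 for every generalised eigenvector v of λ).

  λ = 2: largest Jordan block has size 2, contributing (x − 2)^2

So m_A(x) = (x - 2)^2 = x^2 - 4*x + 4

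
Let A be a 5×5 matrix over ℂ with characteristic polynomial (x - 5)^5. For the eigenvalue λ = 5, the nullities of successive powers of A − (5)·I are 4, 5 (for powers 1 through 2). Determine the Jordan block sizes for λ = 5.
Block sizes for λ = 5: [2, 1, 1, 1]

From the dimensions of kernels of powers, the number of Jordan blocks of size at least j is d_j − d_{j−1} where d_j = dim ker(N^j) (with d_0 = 0). Computing the differences gives [4, 1].
The number of blocks of size exactly k is (#blocks of size ≥ k) − (#blocks of size ≥ k + 1), so the partition is: 3 block(s) of size 1, 1 block(s) of size 2.
In nonincreasing order the block sizes are [2, 1, 1, 1].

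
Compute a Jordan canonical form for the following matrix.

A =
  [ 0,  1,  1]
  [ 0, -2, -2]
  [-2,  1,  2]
J_3(0)

The characteristic polynomial is
  det(x·I − A) = x^3

Eigenvalues and multiplicities (the geometric multiplicity of λ is n − rank(A − λI), which equals the number of Jordan blocks for λ):
  λ = 0: algebraic multiplicity = 3, geometric multiplicity = 1

Determining the block sizes for each eigenvalue:
  λ = 0: one block (gm = 1), so the single block has size am = 3 → block sizes [3]

Assembling the blocks gives a Jordan form
J =
  [0, 1, 0]
  [0, 0, 1]
  [0, 0, 0]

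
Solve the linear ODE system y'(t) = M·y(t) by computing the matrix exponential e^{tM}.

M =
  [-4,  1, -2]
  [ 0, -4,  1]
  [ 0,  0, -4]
e^{tM} =
  [exp(-4*t), t*exp(-4*t), t^2*exp(-4*t)/2 - 2*t*exp(-4*t)]
  [0, exp(-4*t), t*exp(-4*t)]
  [0, 0, exp(-4*t)]

Strategy: write M = P · J · P⁻¹ where J is a Jordan canonical form, so e^{tM} = P · e^{tJ} · P⁻¹, and e^{tJ} can be computed block-by-block.

M has Jordan form
J =
  [-4,  1,  0]
  [ 0, -4,  1]
  [ 0,  0, -4]
(up to reordering of blocks).

Per-block formulas:
  For a 3×3 Jordan block J_3(-4): exp(t · J_3(-4)) = e^(-4t)·(I + t·N + (t^2/2)·N^2), where N is the 3×3 nilpotent shift.

After assembling e^{tJ} and conjugating by P, we get:

e^{tM} =
  [exp(-4*t), t*exp(-4*t), t^2*exp(-4*t)/2 - 2*t*exp(-4*t)]
  [0, exp(-4*t), t*exp(-4*t)]
  [0, 0, exp(-4*t)]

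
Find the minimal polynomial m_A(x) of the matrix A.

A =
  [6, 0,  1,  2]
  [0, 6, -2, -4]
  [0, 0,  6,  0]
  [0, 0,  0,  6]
x^2 - 12*x + 36

The characteristic polynomial is χ_A(x) = (x - 6)^4, so the eigenvalues are known. The minimal polynomial is
  m_A(x) = Π_λ (x − λ)^{k_λ}
where k_λ is the size of the *largest* Jordan block for λ (equivalently, the smallest k with (A − λI)^k v = 0 for every generalised eigenvector v of λ).

  λ = 6: largest Jordan block has size 2, contributing (x − 6)^2

So m_A(x) = (x - 6)^2 = x^2 - 12*x + 36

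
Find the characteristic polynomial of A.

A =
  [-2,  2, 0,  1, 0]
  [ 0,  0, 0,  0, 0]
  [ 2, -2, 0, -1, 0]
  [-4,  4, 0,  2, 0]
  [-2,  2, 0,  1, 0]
x^5

Expanding det(x·I − A) (e.g. by cofactor expansion or by noting that A is similar to its Jordan form J, which has the same characteristic polynomial as A) gives
  χ_A(x) = x^5
which factors as x^5. The eigenvalues (with algebraic multiplicities) are λ = 0 with multiplicity 5.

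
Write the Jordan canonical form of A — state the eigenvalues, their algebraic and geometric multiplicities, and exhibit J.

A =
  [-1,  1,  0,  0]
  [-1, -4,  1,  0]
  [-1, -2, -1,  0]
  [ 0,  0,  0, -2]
J_3(-2) ⊕ J_1(-2)

The characteristic polynomial is
  det(x·I − A) = x^4 + 8*x^3 + 24*x^2 + 32*x + 16 = (x + 2)^4

Eigenvalues and multiplicities (the geometric multiplicity of λ is n − rank(A − λI), which equals the number of Jordan blocks for λ):
  λ = -2: algebraic multiplicity = 4, geometric multiplicity = 2

Determining the block sizes for each eigenvalue:
  λ = -2: with am = 4 and gm = 2, the partition is not yet determined (e.g. several partitions of 4 into 2 parts exist). Let N = A − (-2)·I. Computing rank(N^1) = 2, rank(N^2) = 1, rank(N^3) = 0; the number of blocks of size ≥ j is rank(N^{j−1}) − rank(N^j), giving [2, 1, 1]. So we have 1 block(s) of size 3, 1 block(s) of size 1 → block sizes [3, 1]

Assembling the blocks gives a Jordan form
J =
  [-2,  1,  0,  0]
  [ 0, -2,  1,  0]
  [ 0,  0, -2,  0]
  [ 0,  0,  0, -2]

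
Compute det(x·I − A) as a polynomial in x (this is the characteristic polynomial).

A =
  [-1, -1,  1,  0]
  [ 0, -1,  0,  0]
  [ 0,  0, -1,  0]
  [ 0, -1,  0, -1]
x^4 + 4*x^3 + 6*x^2 + 4*x + 1

Expanding det(x·I − A) (e.g. by cofactor expansion or by noting that A is similar to its Jordan form J, which has the same characteristic polynomial as A) gives
  χ_A(x) = x^4 + 4*x^3 + 6*x^2 + 4*x + 1
which factors as (x + 1)^4. The eigenvalues (with algebraic multiplicities) are λ = -1 with multiplicity 4.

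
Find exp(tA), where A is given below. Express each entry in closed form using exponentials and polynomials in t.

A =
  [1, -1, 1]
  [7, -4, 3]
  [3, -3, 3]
e^{tA} =
  [-3*t^2/2 + t + 1, -t, t^2/2 + t]
  [-6*t^2 + 7*t, 1 - 4*t, 2*t^2 + 3*t]
  [-9*t^2/2 + 3*t, -3*t, 3*t^2/2 + 3*t + 1]

Strategy: write A = P · J · P⁻¹ where J is a Jordan canonical form, so e^{tA} = P · e^{tJ} · P⁻¹, and e^{tJ} can be computed block-by-block.

A has Jordan form
J =
  [0, 1, 0]
  [0, 0, 1]
  [0, 0, 0]
(up to reordering of blocks).

Per-block formulas:
  For a 3×3 Jordan block J_3(0): exp(t · J_3(0)) = e^(0t)·(I + t·N + (t^2/2)·N^2), where N is the 3×3 nilpotent shift.

After assembling e^{tJ} and conjugating by P, we get:

e^{tA} =
  [-3*t^2/2 + t + 1, -t, t^2/2 + t]
  [-6*t^2 + 7*t, 1 - 4*t, 2*t^2 + 3*t]
  [-9*t^2/2 + 3*t, -3*t, 3*t^2/2 + 3*t + 1]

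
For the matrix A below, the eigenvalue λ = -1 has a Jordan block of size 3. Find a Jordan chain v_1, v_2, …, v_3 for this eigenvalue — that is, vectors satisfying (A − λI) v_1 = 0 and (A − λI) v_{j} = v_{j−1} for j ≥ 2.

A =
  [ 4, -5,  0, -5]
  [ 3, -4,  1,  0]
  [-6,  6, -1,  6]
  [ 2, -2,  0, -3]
A Jordan chain for λ = -1 of length 3:
v_1 = (-5, -3, 6, -2)ᵀ
v_2 = (0, 1, 0, 0)ᵀ
v_3 = (0, 0, 1, 0)ᵀ

Let N = A − (-1)·I. We want v_3 with N^3 v_3 = 0 but N^2 v_3 ≠ 0; then v_{j-1} := N · v_j for j = 3, …, 2.

Pick v_3 = (0, 0, 1, 0)ᵀ.
Then v_2 = N · v_3 = (0, 1, 0, 0)ᵀ.
Then v_1 = N · v_2 = (-5, -3, 6, -2)ᵀ.

Sanity check: (A − (-1)·I) v_1 = (0, 0, 0, 0)ᵀ = 0. ✓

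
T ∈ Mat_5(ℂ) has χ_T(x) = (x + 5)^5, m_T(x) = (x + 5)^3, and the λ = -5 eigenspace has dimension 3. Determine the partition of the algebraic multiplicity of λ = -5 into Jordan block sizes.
Block sizes for λ = -5: [3, 1, 1]

Step 1 — from the characteristic polynomial, algebraic multiplicity of λ = -5 is 5. From dim ker(T − (-5)·I) = 3, there are exactly 3 Jordan blocks for λ = -5.
Step 2 — from the minimal polynomial, the factor (x + 5)^3 tells us the largest block for λ = -5 has size 3.
Step 3 — with total size 5, 3 blocks, and largest block 3, the block sizes (in nonincreasing order) are [3, 1, 1].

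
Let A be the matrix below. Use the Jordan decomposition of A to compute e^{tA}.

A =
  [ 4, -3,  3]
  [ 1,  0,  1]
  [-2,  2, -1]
e^{tA} =
  [3*t*exp(t) + exp(t), -3*t*exp(t), 3*t*exp(t)]
  [t*exp(t), -t*exp(t) + exp(t), t*exp(t)]
  [-2*t*exp(t), 2*t*exp(t), -2*t*exp(t) + exp(t)]

Strategy: write A = P · J · P⁻¹ where J is a Jordan canonical form, so e^{tA} = P · e^{tJ} · P⁻¹, and e^{tJ} can be computed block-by-block.

A has Jordan form
J =
  [1, 1, 0]
  [0, 1, 0]
  [0, 0, 1]
(up to reordering of blocks).

Per-block formulas:
  For a 2×2 Jordan block J_2(1): exp(t · J_2(1)) = e^(1t)·(I + t·N), where N is the 2×2 nilpotent shift.
  For a 1×1 block at λ = 1: exp(t · [1]) = [e^(1t)].

After assembling e^{tJ} and conjugating by P, we get:

e^{tA} =
  [3*t*exp(t) + exp(t), -3*t*exp(t), 3*t*exp(t)]
  [t*exp(t), -t*exp(t) + exp(t), t*exp(t)]
  [-2*t*exp(t), 2*t*exp(t), -2*t*exp(t) + exp(t)]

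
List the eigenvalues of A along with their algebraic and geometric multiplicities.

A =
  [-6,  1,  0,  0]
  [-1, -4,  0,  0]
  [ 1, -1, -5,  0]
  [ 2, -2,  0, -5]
λ = -5: alg = 4, geom = 3

Step 1 — factor the characteristic polynomial to read off the algebraic multiplicities:
  χ_A(x) = (x + 5)^4

Step 2 — compute geometric multiplicities via the rank-nullity identity g(λ) = n − rank(A − λI):
  rank(A − (-5)·I) = 1, so dim ker(A − (-5)·I) = n − 1 = 3

Summary:
  λ = -5: algebraic multiplicity = 4, geometric multiplicity = 3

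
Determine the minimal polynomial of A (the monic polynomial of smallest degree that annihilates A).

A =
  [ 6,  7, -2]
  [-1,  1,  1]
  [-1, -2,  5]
x^3 - 12*x^2 + 48*x - 64

The characteristic polynomial is χ_A(x) = (x - 4)^3, so the eigenvalues are known. The minimal polynomial is
  m_A(x) = Π_λ (x − λ)^{k_λ}
where k_λ is the size of the *largest* Jordan block for λ (equivalently, the smallest k with (A − λI)^k v = 0 for every generalised eigenvector v of λ).

  λ = 4: largest Jordan block has size 3, contributing (x − 4)^3

So m_A(x) = (x - 4)^3 = x^3 - 12*x^2 + 48*x - 64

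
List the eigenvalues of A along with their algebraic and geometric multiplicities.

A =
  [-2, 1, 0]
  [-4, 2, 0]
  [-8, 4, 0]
λ = 0: alg = 3, geom = 2

Step 1 — factor the characteristic polynomial to read off the algebraic multiplicities:
  χ_A(x) = x^3

Step 2 — compute geometric multiplicities via the rank-nullity identity g(λ) = n − rank(A − λI):
  rank(A − (0)·I) = 1, so dim ker(A − (0)·I) = n − 1 = 2

Summary:
  λ = 0: algebraic multiplicity = 3, geometric multiplicity = 2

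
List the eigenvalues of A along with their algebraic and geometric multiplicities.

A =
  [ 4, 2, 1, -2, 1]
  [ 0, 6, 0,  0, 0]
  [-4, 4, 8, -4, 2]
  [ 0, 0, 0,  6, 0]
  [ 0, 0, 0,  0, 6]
λ = 6: alg = 5, geom = 4

Step 1 — factor the characteristic polynomial to read off the algebraic multiplicities:
  χ_A(x) = (x - 6)^5

Step 2 — compute geometric multiplicities via the rank-nullity identity g(λ) = n − rank(A − λI):
  rank(A − (6)·I) = 1, so dim ker(A − (6)·I) = n − 1 = 4

Summary:
  λ = 6: algebraic multiplicity = 5, geometric multiplicity = 4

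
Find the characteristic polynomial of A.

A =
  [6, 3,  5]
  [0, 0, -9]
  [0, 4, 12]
x^3 - 18*x^2 + 108*x - 216

Expanding det(x·I − A) (e.g. by cofactor expansion or by noting that A is similar to its Jordan form J, which has the same characteristic polynomial as A) gives
  χ_A(x) = x^3 - 18*x^2 + 108*x - 216
which factors as (x - 6)^3. The eigenvalues (with algebraic multiplicities) are λ = 6 with multiplicity 3.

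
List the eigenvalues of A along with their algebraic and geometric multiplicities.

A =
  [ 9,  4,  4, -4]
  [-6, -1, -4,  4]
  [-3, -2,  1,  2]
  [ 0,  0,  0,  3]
λ = 3: alg = 4, geom = 3

Step 1 — factor the characteristic polynomial to read off the algebraic multiplicities:
  χ_A(x) = (x - 3)^4

Step 2 — compute geometric multiplicities via the rank-nullity identity g(λ) = n − rank(A − λI):
  rank(A − (3)·I) = 1, so dim ker(A − (3)·I) = n − 1 = 3

Summary:
  λ = 3: algebraic multiplicity = 4, geometric multiplicity = 3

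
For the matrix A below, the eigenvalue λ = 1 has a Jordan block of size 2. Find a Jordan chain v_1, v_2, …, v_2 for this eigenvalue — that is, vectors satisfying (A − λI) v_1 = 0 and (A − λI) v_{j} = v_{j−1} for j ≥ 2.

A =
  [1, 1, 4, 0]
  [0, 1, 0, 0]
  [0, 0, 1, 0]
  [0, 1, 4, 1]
A Jordan chain for λ = 1 of length 2:
v_1 = (1, 0, 0, 1)ᵀ
v_2 = (0, 1, 0, 0)ᵀ

Let N = A − (1)·I. We want v_2 with N^2 v_2 = 0 but N^1 v_2 ≠ 0; then v_{j-1} := N · v_j for j = 2, …, 2.

Pick v_2 = (0, 1, 0, 0)ᵀ.
Then v_1 = N · v_2 = (1, 0, 0, 1)ᵀ.

Sanity check: (A − (1)·I) v_1 = (0, 0, 0, 0)ᵀ = 0. ✓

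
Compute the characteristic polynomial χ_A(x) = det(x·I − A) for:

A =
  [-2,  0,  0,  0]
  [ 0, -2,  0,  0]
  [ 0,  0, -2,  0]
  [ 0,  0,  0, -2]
x^4 + 8*x^3 + 24*x^2 + 32*x + 16

Expanding det(x·I − A) (e.g. by cofactor expansion or by noting that A is similar to its Jordan form J, which has the same characteristic polynomial as A) gives
  χ_A(x) = x^4 + 8*x^3 + 24*x^2 + 32*x + 16
which factors as (x + 2)^4. The eigenvalues (with algebraic multiplicities) are λ = -2 with multiplicity 4.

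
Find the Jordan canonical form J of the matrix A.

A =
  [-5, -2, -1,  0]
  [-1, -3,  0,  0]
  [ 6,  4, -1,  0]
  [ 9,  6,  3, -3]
J_3(-3) ⊕ J_1(-3)

The characteristic polynomial is
  det(x·I − A) = x^4 + 12*x^3 + 54*x^2 + 108*x + 81 = (x + 3)^4

Eigenvalues and multiplicities (the geometric multiplicity of λ is n − rank(A − λI), which equals the number of Jordan blocks for λ):
  λ = -3: algebraic multiplicity = 4, geometric multiplicity = 2

Determining the block sizes for each eigenvalue:
  λ = -3: with am = 4 and gm = 2, the partition is not yet determined (e.g. several partitions of 4 into 2 parts exist). Let N = A − (-3)·I. Computing rank(N^1) = 2, rank(N^2) = 1, rank(N^3) = 0; the number of blocks of size ≥ j is rank(N^{j−1}) − rank(N^j), giving [2, 1, 1]. So we have 1 block(s) of size 3, 1 block(s) of size 1 → block sizes [3, 1]

Assembling the blocks gives a Jordan form
J =
  [-3,  1,  0,  0]
  [ 0, -3,  1,  0]
  [ 0,  0, -3,  0]
  [ 0,  0,  0, -3]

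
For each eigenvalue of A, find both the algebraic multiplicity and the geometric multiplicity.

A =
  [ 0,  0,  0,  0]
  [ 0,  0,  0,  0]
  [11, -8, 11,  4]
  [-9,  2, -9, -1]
λ = 0: alg = 2, geom = 2; λ = 5: alg = 2, geom = 1

Step 1 — factor the characteristic polynomial to read off the algebraic multiplicities:
  χ_A(x) = x^2*(x - 5)^2

Step 2 — compute geometric multiplicities via the rank-nullity identity g(λ) = n − rank(A − λI):
  rank(A − (0)·I) = 2, so dim ker(A − (0)·I) = n − 2 = 2
  rank(A − (5)·I) = 3, so dim ker(A − (5)·I) = n − 3 = 1

Summary:
  λ = 0: algebraic multiplicity = 2, geometric multiplicity = 2
  λ = 5: algebraic multiplicity = 2, geometric multiplicity = 1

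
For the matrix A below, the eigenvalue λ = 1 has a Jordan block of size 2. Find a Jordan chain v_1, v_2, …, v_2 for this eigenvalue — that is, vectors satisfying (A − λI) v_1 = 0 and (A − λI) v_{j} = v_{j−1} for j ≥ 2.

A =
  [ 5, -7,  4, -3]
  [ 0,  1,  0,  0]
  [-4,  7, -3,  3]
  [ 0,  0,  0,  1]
A Jordan chain for λ = 1 of length 2:
v_1 = (4, 0, -4, 0)ᵀ
v_2 = (1, 0, 0, 0)ᵀ

Let N = A − (1)·I. We want v_2 with N^2 v_2 = 0 but N^1 v_2 ≠ 0; then v_{j-1} := N · v_j for j = 2, …, 2.

Pick v_2 = (1, 0, 0, 0)ᵀ.
Then v_1 = N · v_2 = (4, 0, -4, 0)ᵀ.

Sanity check: (A − (1)·I) v_1 = (0, 0, 0, 0)ᵀ = 0. ✓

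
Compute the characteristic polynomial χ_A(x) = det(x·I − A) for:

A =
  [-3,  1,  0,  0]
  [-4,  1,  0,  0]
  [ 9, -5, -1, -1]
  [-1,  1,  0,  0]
x^4 + 3*x^3 + 3*x^2 + x

Expanding det(x·I − A) (e.g. by cofactor expansion or by noting that A is similar to its Jordan form J, which has the same characteristic polynomial as A) gives
  χ_A(x) = x^4 + 3*x^3 + 3*x^2 + x
which factors as x*(x + 1)^3. The eigenvalues (with algebraic multiplicities) are λ = -1 with multiplicity 3, λ = 0 with multiplicity 1.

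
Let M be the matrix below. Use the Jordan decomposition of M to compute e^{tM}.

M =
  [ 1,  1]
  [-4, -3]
e^{tM} =
  [2*t*exp(-t) + exp(-t), t*exp(-t)]
  [-4*t*exp(-t), -2*t*exp(-t) + exp(-t)]

Strategy: write M = P · J · P⁻¹ where J is a Jordan canonical form, so e^{tM} = P · e^{tJ} · P⁻¹, and e^{tJ} can be computed block-by-block.

M has Jordan form
J =
  [-1,  1]
  [ 0, -1]
(up to reordering of blocks).

Per-block formulas:
  For a 2×2 Jordan block J_2(-1): exp(t · J_2(-1)) = e^(-1t)·(I + t·N), where N is the 2×2 nilpotent shift.

After assembling e^{tJ} and conjugating by P, we get:

e^{tM} =
  [2*t*exp(-t) + exp(-t), t*exp(-t)]
  [-4*t*exp(-t), -2*t*exp(-t) + exp(-t)]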